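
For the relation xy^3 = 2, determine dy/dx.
Differentiate both sides with respect to x, treating y as y(x). By the chain rule, any term containing y contributes a factor of y' = dy/dx when we differentiate it.

Move every term to one side and write the relation as F(x, y) = 0. Term by term,
  d/dx[xy^3] = 3xy^2·y' + y^3
  d/dx[-2] = 0

The pieces without y' make up ∂F/∂x and the coefficient of y' is ∂F/∂y:
  ∂F/∂x = y^3,
  ∂F/∂y = 3xy^2.

Since d/dx[F] = ∂F/∂x + (∂F/∂y)·y' = 0, solve for y':
  (∂F/∂y)·y' = -∂F/∂x
  dy/dx = -(∂F/∂x)/(∂F/∂y) = -(y^3)/(3xy^2) = -y/(3x)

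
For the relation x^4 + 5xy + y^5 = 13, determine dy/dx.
Differentiate both sides with respect to x, treating y as y(x). By the chain rule, any term containing y contributes a factor of y' = dy/dx when we differentiate it.

Move every term to one side and write the relation as F(x, y) = 0. Term by term,
  d/dx[x^4] = 4x^3
  d/dx[5xy] = 5x·y' + 5y
  d/dx[y^5] = 5y^4·y'
  d/dx[-13] = 0

The pieces without y' make up ∂F/∂x and the coefficient of y' is ∂F/∂y:
  ∂F/∂x = 4x^3 + 5y,
  ∂F/∂y = 5x + 5y^4.

Since d/dx[F] = ∂F/∂x + (∂F/∂y)·y' = 0, solve for y':
  (∂F/∂y)·y' = -∂F/∂x
  dy/dx = -(∂F/∂x)/(∂F/∂y) = -(4x^3 + 5y)/(5x + 5y^4) = (-4x^3/5 - y)/(x + y^4)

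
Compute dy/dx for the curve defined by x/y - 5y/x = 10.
Differentiate the relation implicitly: treat y = y(x) and apply the chain rule, so every y-derivative picks up a y' = dy/dx factor.

With everything moved to the left-hand side, differentiate term by term:
  d/dx[x/y] = -x·y'/y^2 + 1/y
  d/dx[-5y/x] = -5·y'/x + 5y/x^2
  d/dx[-10] = 0

Separating the contributions that come from x directly and those that come through y:
  without y':      1/y + 5y/x^2
  multiplying y':  -x/y^2 - 5/x

so (1/y + 5y/x^2) + (-x/y^2 - 5/x)·y' = 0, and therefore
  dy/dx = -(1/y + 5y/x^2)/(-x/y^2 - 5/x)
        = -((x^2 + 5y^2)/(x^2y))/(-(x^2 + 5y^2)/(xy^2)) = y/x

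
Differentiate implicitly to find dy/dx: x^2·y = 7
Differentiate both sides with respect to x, treating y as y(x). By the chain rule, any term containing y contributes a factor of y' = dy/dx when we differentiate it.

Move every term to one side and write the relation as F(x, y) = 0. Term by term,
  d/dx[x^2y] = x^2·y' + 2xy
  d/dx[-7] = 0

The pieces without y' make up ∂F/∂x and the coefficient of y' is ∂F/∂y:
  ∂F/∂x = 2xy,
  ∂F/∂y = x^2.

Since d/dx[F] = ∂F/∂x + (∂F/∂y)·y' = 0, solve for y':
  (∂F/∂y)·y' = -∂F/∂x
  dy/dx = -(∂F/∂x)/(∂F/∂y) = -(2xy)/(x^2) = -2y/x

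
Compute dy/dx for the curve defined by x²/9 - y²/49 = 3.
Differentiate both sides with respect to x, treating y as y(x). By the chain rule, any term containing y contributes a factor of y' = dy/dx when we differentiate it.

Move every term to one side and write the relation as F(x, y) = 0. Term by term,
  d/dx[x^2/9] = 2x/9
  d/dx[-y^2/49] = -2y·y'/49
  d/dx[-3] = 0

The pieces without y' make up ∂F/∂x and the coefficient of y' is ∂F/∂y:
  ∂F/∂x = 2x/9,
  ∂F/∂y = -2y/49.

Since d/dx[F] = ∂F/∂x + (∂F/∂y)·y' = 0, solve for y':
  (∂F/∂y)·y' = -∂F/∂x
  dy/dx = -(∂F/∂x)/(∂F/∂y) = -(2x/9)/(-2y/49) = 49x/(9y)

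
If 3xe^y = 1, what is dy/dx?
Take d/dx of both sides. Since y is implicitly a function of x, the chain rule attaches a y' = dy/dx factor whenever we differentiate through y.

Set F(x, y) = (left side) − (right side), so the curve is F = 0. Differentiating each term of F:
  d/dx[3x·e^(y)] = 3x·y'·e^(y) + 3e^(y)
  d/dx[-1] = 0

Collecting, the y'-free part is the partial derivative in x and the y' coefficient is the partial derivative in y:
  ∂F/∂x = 3e^(y)
  ∂F/∂y = 3x·e^(y)

so d/dx[F(x, y(x))] = ∂F/∂x + (∂F/∂y)·y' = 0. Rearranging,
  dy/dx = -(∂F/∂x)/(∂F/∂y) = -(3e^(y))/(3x·e^(y)) = -1/x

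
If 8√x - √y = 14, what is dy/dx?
Differentiate both sides with respect to x, treating y as y(x). By the chain rule, any term containing y contributes a factor of y' = dy/dx when we differentiate it.

Move every term to one side and write the relation as F(x, y) = 0. Term by term,
  d/dx[8√(x)] = 4/√(x)
  d/dx[-√(y)] = -y'/(2√(y))
  d/dx[-14] = 0

The pieces without y' make up ∂F/∂x and the coefficient of y' is ∂F/∂y:
  ∂F/∂x = 4/√(x),
  ∂F/∂y = -1/(2√(y)).

Since d/dx[F] = ∂F/∂x + (∂F/∂y)·y' = 0, solve for y':
  (∂F/∂y)·y' = -∂F/∂x
  dy/dx = -(∂F/∂x)/(∂F/∂y) = -(4/√(x))/(-1/(2√(y))) = 8√(y)/√(x)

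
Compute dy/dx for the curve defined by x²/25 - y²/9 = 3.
Differentiate the relation implicitly: treat y = y(x) and apply the chain rule, so every y-derivative picks up a y' = dy/dx factor.

With everything moved to the left-hand side, differentiate term by term:
  d/dx[x^2/25] = 2x/25
  d/dx[-y^2/9] = -2y·y'/9
  d/dx[-3] = 0

Separating the contributions that come from x directly and those that come through y:
  without y':      2x/25
  multiplying y':  -2y/9

so (2x/25) + (-2y/9)·y' = 0, and therefore
  dy/dx = -(2x/25)/(-2y/9) = 9x/(25y)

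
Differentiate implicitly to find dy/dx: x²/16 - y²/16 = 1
Differentiate both sides with respect to x, treating y as y(x). By the chain rule, any term containing y contributes a factor of y' = dy/dx when we differentiate it.

Move every term to one side and write the relation as F(x, y) = 0. Term by term,
  d/dx[x^2/16] = x/8
  d/dx[-y^2/16] = -y·y'/8
  d/dx[-1] = 0

The pieces without y' make up ∂F/∂x and the coefficient of y' is ∂F/∂y:
  ∂F/∂x = x/8,
  ∂F/∂y = -y/8.

Since d/dx[F] = ∂F/∂x + (∂F/∂y)·y' = 0, solve for y':
  (∂F/∂y)·y' = -∂F/∂x
  dy/dx = -(∂F/∂x)/(∂F/∂y) = -(x/8)/(-y/8) = x/y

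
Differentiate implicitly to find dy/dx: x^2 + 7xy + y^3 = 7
Differentiate both sides with respect to x, treating y as y(x). By the chain rule, any term containing y contributes a factor of y' = dy/dx when we differentiate it.

Move every term to one side and write the relation as F(x, y) = 0. Term by term,
  d/dx[x^2] = 2x
  d/dx[7xy] = 7x·y' + 7y
  d/dx[y^3] = 3y^2·y'
  d/dx[-7] = 0

The pieces without y' make up ∂F/∂x and the coefficient of y' is ∂F/∂y:
  ∂F/∂x = 2x + 7y,
  ∂F/∂y = 7x + 3y^2.

Since d/dx[F] = ∂F/∂x + (∂F/∂y)·y' = 0, solve for y':
  (∂F/∂y)·y' = -∂F/∂x
  dy/dx = -(∂F/∂x)/(∂F/∂y) = -(2x + 7y)/(7x + 3y^2) = (-2x - 7y)/(7x + 3y^2)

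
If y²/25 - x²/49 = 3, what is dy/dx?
Differentiate the relation implicitly: treat y = y(x) and apply the chain rule, so every y-derivative picks up a y' = dy/dx factor.

With everything moved to the left-hand side, differentiate term by term:
  d/dx[-x^2/49] = -2x/49
  d/dx[y^2/25] = 2y·y'/25
  d/dx[-3] = 0

Separating the contributions that come from x directly and those that come through y:
  without y':      -2x/49
  multiplying y':  2y/25

so (-2x/49) + (2y/25)·y' = 0, and therefore
  dy/dx = -(-2x/49)/(2y/25) = 25x/(49y)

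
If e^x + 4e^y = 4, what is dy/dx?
Apply d/dx to both sides, remembering that y depends on x. Each occurrence of y therefore brings in a y' = dy/dx via the chain rule.

With F(x, y) equal to the left-hand side minus the right, differentiate F term by term:
  d/dx[e^(x)] = e^(x)
  d/dx[4e^(y)] = 4·y'·e^(y)
  d/dx[-4] = 0
Adding these up, d/dx[F] = 0 becomes
  (e^(x)) + (4e^(y))·y' = 0,
so isolating y',
  dy/dx = -(e^(x))/(4e^(y)) = -e^(x - y)/4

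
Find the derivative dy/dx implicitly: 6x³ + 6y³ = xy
Differentiate both sides with respect to x, treating y as y(x). By the chain rule, any term containing y contributes a factor of y' = dy/dx when we differentiate it.

Move every term to one side and write the relation as F(x, y) = 0. Term by term,
  d/dx[6x^3] = 18x^2
  d/dx[-xy] = -x·y' - y
  d/dx[6y^3] = 18y^2·y'

The pieces without y' make up ∂F/∂x and the coefficient of y' is ∂F/∂y:
  ∂F/∂x = 18x^2 - y,
  ∂F/∂y = -x + 18y^2.

Since d/dx[F] = ∂F/∂x + (∂F/∂y)·y' = 0, solve for y':
  (∂F/∂y)·y' = -∂F/∂x
  dy/dx = -(∂F/∂x)/(∂F/∂y) = -(18x^2 - y)/(-x + 18y^2) = (18x^2 - y)/(x - 18y^2)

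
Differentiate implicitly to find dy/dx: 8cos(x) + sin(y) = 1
Take d/dx of both sides. Since y is implicitly a function of x, the chain rule attaches a y' = dy/dx factor whenever we differentiate through y.

Set F(x, y) = (left side) − (right side), so the curve is F = 0. Differentiating each term of F:
  d/dx[sin(y)] = y'·cos(y)
  d/dx[8cos(x)] = -8sin(x)
  d/dx[-1] = 0

Collecting, the y'-free part is the partial derivative in x and the y' coefficient is the partial derivative in y:
  ∂F/∂x = -8sin(x)
  ∂F/∂y = cos(y)

so d/dx[F(x, y(x))] = ∂F/∂x + (∂F/∂y)·y' = 0. Rearranging,
  dy/dx = -(∂F/∂x)/(∂F/∂y) = -(-8sin(x))/(cos(y)) = 8sin(x)/cos(y)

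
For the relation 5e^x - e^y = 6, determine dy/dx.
Differentiate the relation implicitly: treat y = y(x) and apply the chain rule, so every y-derivative picks up a y' = dy/dx factor.

With everything moved to the left-hand side, differentiate term by term:
  d/dx[5e^(x)] = 5e^(x)
  d/dx[-e^(y)] = -y'·e^(y)
  d/dx[-6] = 0

Separating the contributions that come from x directly and those that come through y:
  without y':      5e^(x)
  multiplying y':  -e^(y)

so (5e^(x)) + (-e^(y))·y' = 0, and therefore
  dy/dx = -(5e^(x))/(-e^(y)) = 5e^(x - y)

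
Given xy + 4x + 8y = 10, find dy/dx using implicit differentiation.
Apply d/dx to both sides, remembering that y depends on x. Each occurrence of y therefore brings in a y' = dy/dx via the chain rule.

With F(x, y) equal to the left-hand side minus the right, differentiate F term by term:
  d/dx[xy] = x·y' + y
  d/dx[4x] = 4
  d/dx[8y] = 8·y'
  d/dx[-10] = 0
Adding these up, d/dx[F] = 0 becomes
  (y + 4) + (x + 8)·y' = 0,
so isolating y',
  dy/dx = -(y + 4)/(x + 8) = (-y - 4)/(x + 8)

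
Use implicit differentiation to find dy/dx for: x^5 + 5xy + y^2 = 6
Take d/dx of both sides. Since y is implicitly a function of x, the chain rule attaches a y' = dy/dx factor whenever we differentiate through y.

Set F(x, y) = (left side) − (right side), so the curve is F = 0. Differentiating each term of F:
  d/dx[x^5] = 5x^4
  d/dx[5xy] = 5x·y' + 5y
  d/dx[y^2] = 2y·y'
  d/dx[-6] = 0

Collecting, the y'-free part is the partial derivative in x and the y' coefficient is the partial derivative in y:
  ∂F/∂x = 5x^4 + 5y
  ∂F/∂y = 5x + 2y

so d/dx[F(x, y(x))] = ∂F/∂x + (∂F/∂y)·y' = 0. Rearranging,
  dy/dx = -(∂F/∂x)/(∂F/∂y) = -(5x^4 + 5y)/(5x + 2y) = 5(-x^4 - y)/(5x + 2y)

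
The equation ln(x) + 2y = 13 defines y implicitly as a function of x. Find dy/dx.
Apply d/dx to both sides, remembering that y depends on x. Each occurrence of y therefore brings in a y' = dy/dx via the chain rule.

With F(x, y) equal to the left-hand side minus the right, differentiate F term by term:
  d/dx[2y] = 2·y'
  d/dx[ln(x)] = 1/x
  d/dx[-13] = 0
Adding these up, d/dx[F] = 0 becomes
  (1/x) + (2)·y' = 0,
so isolating y',
  dy/dx = -(1/x)/(2) = -1/(2x)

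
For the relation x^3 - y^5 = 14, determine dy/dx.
Differentiate the relation implicitly: treat y = y(x) and apply the chain rule, so every y-derivative picks up a y' = dy/dx factor.

With everything moved to the left-hand side, differentiate term by term:
  d/dx[x^3] = 3x^2
  d/dx[-y^5] = -5y^4·y'
  d/dx[-14] = 0

Separating the contributions that come from x directly and those that come through y:
  without y':      3x^2
  multiplying y':  -5y^4

so (3x^2) + (-5y^4)·y' = 0, and therefore
  dy/dx = -(3x^2)/(-5y^4) = 3x^2/(5y^4)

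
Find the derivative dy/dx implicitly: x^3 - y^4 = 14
Differentiate both sides with respect to x, treating y as y(x). By the chain rule, any term containing y contributes a factor of y' = dy/dx when we differentiate it.

Move every term to one side and write the relation as F(x, y) = 0. Term by term,
  d/dx[x^3] = 3x^2
  d/dx[-y^4] = -4y^3·y'
  d/dx[-14] = 0

The pieces without y' make up ∂F/∂x and the coefficient of y' is ∂F/∂y:
  ∂F/∂x = 3x^2,
  ∂F/∂y = -4y^3.

Since d/dx[F] = ∂F/∂x + (∂F/∂y)·y' = 0, solve for y':
  (∂F/∂y)·y' = -∂F/∂x
  dy/dx = -(∂F/∂x)/(∂F/∂y) = -(3x^2)/(-4y^3) = 3x^2/(4y^3)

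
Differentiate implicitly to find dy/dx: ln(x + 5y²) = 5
Take d/dx of both sides. Since y is implicitly a function of x, the chain rule attaches a y' = dy/dx factor whenever we differentiate through y.

Set F(x, y) = (left side) − (right side), so the curve is F = 0. Differentiating each term of F:
  d/dx[ln(x + 5y^2)] = (10y·y' + 1)/(x + 5y^2)
  d/dx[-5] = 0

Collecting, the y'-free part is the partial derivative in x and the y' coefficient is the partial derivative in y:
  ∂F/∂x = 1/(x + 5y^2)
  ∂F/∂y = 10y/(x + 5y^2)

so d/dx[F(x, y(x))] = ∂F/∂x + (∂F/∂y)·y' = 0. Rearranging,
  dy/dx = -(∂F/∂x)/(∂F/∂y) = -(1/(x + 5y^2))/(10y/(x + 5y^2)) = -1/(10y)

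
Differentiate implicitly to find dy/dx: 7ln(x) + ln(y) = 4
Apply d/dx to both sides, remembering that y depends on x. Each occurrence of y therefore brings in a y' = dy/dx via the chain rule.

With F(x, y) equal to the left-hand side minus the right, differentiate F term by term:
  d/dx[7ln(x)] = 7/x
  d/dx[ln(y)] = y'/y
  d/dx[-4] = 0
Adding these up, d/dx[F] = 0 becomes
  (7/x) + (1/y)·y' = 0,
so isolating y',
  dy/dx = -(7/x)/(1/y) = -7y/x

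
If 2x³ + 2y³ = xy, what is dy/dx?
Differentiate the relation implicitly: treat y = y(x) and apply the chain rule, so every y-derivative picks up a y' = dy/dx factor.

With everything moved to the left-hand side, differentiate term by term:
  d/dx[2x^3] = 6x^2
  d/dx[-xy] = -x·y' - y
  d/dx[2y^3] = 6y^2·y'

Separating the contributions that come from x directly and those that come through y:
  without y':      6x^2 - y
  multiplying y':  -x + 6y^2

so (6x^2 - y) + (-x + 6y^2)·y' = 0, and therefore
  dy/dx = -(6x^2 - y)/(-x + 6y^2) = (6x^2 - y)/(x - 6y^2)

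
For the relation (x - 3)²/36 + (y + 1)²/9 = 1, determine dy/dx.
Take d/dx of both sides. Since y is implicitly a function of x, the chain rule attaches a y' = dy/dx factor whenever we differentiate through y.

Set F(x, y) = (left side) − (right side), so the curve is F = 0. Differentiating each term of F:
  d/dx[(x - 3)^2/36] = x/18 - 1/6
  d/dx[(y + 1)^2/9] = 2·y'(y + 1)/9
  d/dx[-1] = 0

Collecting, the y'-free part is the partial derivative in x and the y' coefficient is the partial derivative in y:
  ∂F/∂x = x/18 - 1/6
  ∂F/∂y = 2y/9 + 2/9

so d/dx[F(x, y(x))] = ∂F/∂x + (∂F/∂y)·y' = 0. Rearranging,
  dy/dx = -(∂F/∂x)/(∂F/∂y) = -(x/18 - 1/6)/(2y/9 + 2/9)
        = -((x - 3)/18)/(2(y + 1)/9) = (3 - x)/(4(y + 1))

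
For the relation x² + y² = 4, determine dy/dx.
Take d/dx of both sides. Since y is implicitly a function of x, the chain rule attaches a y' = dy/dx factor whenever we differentiate through y.

Set F(x, y) = (left side) − (right side), so the curve is F = 0. Differentiating each term of F:
  d/dx[x^2] = 2x
  d/dx[y^2] = 2y·y'
  d/dx[-4] = 0

Collecting, the y'-free part is the partial derivative in x and the y' coefficient is the partial derivative in y:
  ∂F/∂x = 2x
  ∂F/∂y = 2y

so d/dx[F(x, y(x))] = ∂F/∂x + (∂F/∂y)·y' = 0. Rearranging,
  dy/dx = -(∂F/∂x)/(∂F/∂y) = -(2x)/(2y) = -x/y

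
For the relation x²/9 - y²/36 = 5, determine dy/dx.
Apply d/dx to both sides, remembering that y depends on x. Each occurrence of y therefore brings in a y' = dy/dx via the chain rule.

With F(x, y) equal to the left-hand side minus the right, differentiate F term by term:
  d/dx[x^2/9] = 2x/9
  d/dx[-y^2/36] = -y·y'/18
  d/dx[-5] = 0
Adding these up, d/dx[F] = 0 becomes
  (2x/9) + (-y/18)·y' = 0,
so isolating y',
  dy/dx = -(2x/9)/(-y/18) = 4x/y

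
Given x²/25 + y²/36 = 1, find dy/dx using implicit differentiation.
Take d/dx of both sides. Since y is implicitly a function of x, the chain rule attaches a y' = dy/dx factor whenever we differentiate through y.

Set F(x, y) = (left side) − (right side), so the curve is F = 0. Differentiating each term of F:
  d/dx[x^2/25] = 2x/25
  d/dx[y^2/36] = y·y'/18
  d/dx[-1] = 0

Collecting, the y'-free part is the partial derivative in x and the y' coefficient is the partial derivative in y:
  ∂F/∂x = 2x/25
  ∂F/∂y = y/18

so d/dx[F(x, y(x))] = ∂F/∂x + (∂F/∂y)·y' = 0. Rearranging,
  dy/dx = -(∂F/∂x)/(∂F/∂y) = -(2x/25)/(y/18) = -36x/(25y)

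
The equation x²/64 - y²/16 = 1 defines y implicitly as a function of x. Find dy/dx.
Take d/dx of both sides. Since y is implicitly a function of x, the chain rule attaches a y' = dy/dx factor whenever we differentiate through y.

Set F(x, y) = (left side) − (right side), so the curve is F = 0. Differentiating each term of F:
  d/dx[x^2/64] = x/32
  d/dx[-y^2/16] = -y·y'/8
  d/dx[-1] = 0

Collecting, the y'-free part is the partial derivative in x and the y' coefficient is the partial derivative in y:
  ∂F/∂x = x/32
  ∂F/∂y = -y/8

so d/dx[F(x, y(x))] = ∂F/∂x + (∂F/∂y)·y' = 0. Rearranging,
  dy/dx = -(∂F/∂x)/(∂F/∂y) = -(x/32)/(-y/8) = x/(4y)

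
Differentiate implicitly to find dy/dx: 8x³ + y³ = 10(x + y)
Apply d/dx to both sides, remembering that y depends on x. Each occurrence of y therefore brings in a y' = dy/dx via the chain rule.

With F(x, y) equal to the left-hand side minus the right, differentiate F term by term:
  d/dx[8x^3] = 24x^2
  d/dx[-10x] = -10
  d/dx[y^3] = 3y^2·y'
  d/dx[-10y] = -10·y'
Adding these up, d/dx[F] = 0 becomes
  (24x^2 - 10) + (3y^2 - 10)·y' = 0,
so isolating y',
  dy/dx = -(24x^2 - 10)/(3y^2 - 10) = 2(5 - 12x^2)/(3y^2 - 10)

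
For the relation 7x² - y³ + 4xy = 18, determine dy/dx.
Differentiate both sides with respect to x, treating y as y(x). By the chain rule, any term containing y contributes a factor of y' = dy/dx when we differentiate it.

Move every term to one side and write the relation as F(x, y) = 0. Term by term,
  d/dx[7x^2] = 14x
  d/dx[4xy] = 4x·y' + 4y
  d/dx[-y^3] = -3y^2·y'
  d/dx[-18] = 0

The pieces without y' make up ∂F/∂x and the coefficient of y' is ∂F/∂y:
  ∂F/∂x = 14x + 4y,
  ∂F/∂y = 4x - 3y^2.

Since d/dx[F] = ∂F/∂x + (∂F/∂y)·y' = 0, solve for y':
  (∂F/∂y)·y' = -∂F/∂x
  dy/dx = -(∂F/∂x)/(∂F/∂y) = -(14x + 4y)/(4x - 3y^2) = 2(-7x - 2y)/(4x - 3y^2)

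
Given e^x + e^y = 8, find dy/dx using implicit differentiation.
Differentiate the relation implicitly: treat y = y(x) and apply the chain rule, so every y-derivative picks up a y' = dy/dx factor.

With everything moved to the left-hand side, differentiate term by term:
  d/dx[e^(x)] = e^(x)
  d/dx[e^(y)] = y'·e^(y)
  d/dx[-8] = 0

Separating the contributions that come from x directly and those that come through y:
  without y':      e^(x)
  multiplying y':  e^(y)

so (e^(x)) + (e^(y))·y' = 0, and therefore
  dy/dx = -(e^(x))/(e^(y)) = -e^(x - y)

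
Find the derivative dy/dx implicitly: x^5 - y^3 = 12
Differentiate the relation implicitly: treat y = y(x) and apply the chain rule, so every y-derivative picks up a y' = dy/dx factor.

With everything moved to the left-hand side, differentiate term by term:
  d/dx[x^5] = 5x^4
  d/dx[-y^3] = -3y^2·y'
  d/dx[-12] = 0

Separating the contributions that come from x directly and those that come through y:
  without y':      5x^4
  multiplying y':  -3y^2

so (5x^4) + (-3y^2)·y' = 0, and therefore
  dy/dx = -(5x^4)/(-3y^2) = 5x^4/(3y^2)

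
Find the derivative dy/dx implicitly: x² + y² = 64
Apply d/dx to both sides, remembering that y depends on x. Each occurrence of y therefore brings in a y' = dy/dx via the chain rule.

With F(x, y) equal to the left-hand side minus the right, differentiate F term by term:
  d/dx[x^2] = 2x
  d/dx[y^2] = 2y·y'
  d/dx[-64] = 0
Adding these up, d/dx[F] = 0 becomes
  (2x) + (2y)·y' = 0,
so isolating y',
  dy/dx = -(2x)/(2y) = -x/y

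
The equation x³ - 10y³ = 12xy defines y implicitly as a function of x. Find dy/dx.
Differentiate both sides with respect to x, treating y as y(x). By the chain rule, any term containing y contributes a factor of y' = dy/dx when we differentiate it.

Move every term to one side and write the relation as F(x, y) = 0. Term by term,
  d/dx[x^3] = 3x^2
  d/dx[-12xy] = -12x·y' - 12y
  d/dx[-10y^3] = -30y^2·y'

The pieces without y' make up ∂F/∂x and the coefficient of y' is ∂F/∂y:
  ∂F/∂x = 3x^2 - 12y,
  ∂F/∂y = -12x - 30y^2.

Since d/dx[F] = ∂F/∂x + (∂F/∂y)·y' = 0, solve for y':
  (∂F/∂y)·y' = -∂F/∂x
  dy/dx = -(∂F/∂x)/(∂F/∂y) = -(3x^2 - 12y)/(-12x - 30y^2) = (x^2 - 4y)/(2(2x + 5y^2))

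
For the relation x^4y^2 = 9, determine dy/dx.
Differentiate both sides with respect to x, treating y as y(x). By the chain rule, any term containing y contributes a factor of y' = dy/dx when we differentiate it.

Move every term to one side and write the relation as F(x, y) = 0. Term by term,
  d/dx[x^4y^2] = 2x^4y·y' + 4x^3y^2
  d/dx[-9] = 0

The pieces without y' make up ∂F/∂x and the coefficient of y' is ∂F/∂y:
  ∂F/∂x = 4x^3y^2,
  ∂F/∂y = 2x^4y.

Since d/dx[F] = ∂F/∂x + (∂F/∂y)·y' = 0, solve for y':
  (∂F/∂y)·y' = -∂F/∂x
  dy/dx = -(∂F/∂x)/(∂F/∂y) = -(4x^3y^2)/(2x^4y) = -2y/x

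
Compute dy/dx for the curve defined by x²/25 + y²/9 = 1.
Differentiate the relation implicitly: treat y = y(x) and apply the chain rule, so every y-derivative picks up a y' = dy/dx factor.

With everything moved to the left-hand side, differentiate term by term:
  d/dx[x^2/25] = 2x/25
  d/dx[y^2/9] = 2y·y'/9
  d/dx[-1] = 0

Separating the contributions that come from x directly and those that come through y:
  without y':      2x/25
  multiplying y':  2y/9

so (2x/25) + (2y/9)·y' = 0, and therefore
  dy/dx = -(2x/25)/(2y/9) = -9x/(25y)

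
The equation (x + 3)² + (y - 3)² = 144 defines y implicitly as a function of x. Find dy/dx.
Differentiate both sides with respect to x, treating y as y(x). By the chain rule, any term containing y contributes a factor of y' = dy/dx when we differentiate it.

Move every term to one side and write the relation as F(x, y) = 0. Term by term,
  d/dx[(x + 3)^2] = 2x + 6
  d/dx[(y - 3)^2] = 2·y'(y - 3)
  d/dx[-144] = 0

The pieces without y' make up ∂F/∂x and the coefficient of y' is ∂F/∂y:
  ∂F/∂x = 2x + 6,
  ∂F/∂y = 2y - 6.

Since d/dx[F] = ∂F/∂x + (∂F/∂y)·y' = 0, solve for y':
  (∂F/∂y)·y' = -∂F/∂x
  dy/dx = -(∂F/∂x)/(∂F/∂y) = -(2x + 6)/(2y - 6) = (-x - 3)/(y - 3)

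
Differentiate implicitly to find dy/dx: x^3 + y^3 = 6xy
Differentiate both sides with respect to x, treating y as y(x). By the chain rule, any term containing y contributes a factor of y' = dy/dx when we differentiate it.

Move every term to one side and write the relation as F(x, y) = 0. Term by term,
  d/dx[x^3] = 3x^2
  d/dx[-6xy] = -6x·y' - 6y
  d/dx[y^3] = 3y^2·y'

The pieces without y' make up ∂F/∂x and the coefficient of y' is ∂F/∂y:
  ∂F/∂x = 3x^2 - 6y,
  ∂F/∂y = -6x + 3y^2.

Since d/dx[F] = ∂F/∂x + (∂F/∂y)·y' = 0, solve for y':
  (∂F/∂y)·y' = -∂F/∂x
  dy/dx = -(∂F/∂x)/(∂F/∂y) = -(3x^2 - 6y)/(-6x + 3y^2) = (x^2 - 2y)/(2x - y^2)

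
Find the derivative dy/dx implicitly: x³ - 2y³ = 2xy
Take d/dx of both sides. Since y is implicitly a function of x, the chain rule attaches a y' = dy/dx factor whenever we differentiate through y.

Set F(x, y) = (left side) − (right side), so the curve is F = 0. Differentiating each term of F:
  d/dx[x^3] = 3x^2
  d/dx[-2xy] = -2x·y' - 2y
  d/dx[-2y^3] = -6y^2·y'

Collecting, the y'-free part is the partial derivative in x and the y' coefficient is the partial derivative in y:
  ∂F/∂x = 3x^2 - 2y
  ∂F/∂y = -2x - 6y^2

so d/dx[F(x, y(x))] = ∂F/∂x + (∂F/∂y)·y' = 0. Rearranging,
  dy/dx = -(∂F/∂x)/(∂F/∂y) = -(3x^2 - 2y)/(-2x - 6y^2) = (3x^2/2 - y)/(x + 3y^2)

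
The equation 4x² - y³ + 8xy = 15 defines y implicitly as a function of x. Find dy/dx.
Apply d/dx to both sides, remembering that y depends on x. Each occurrence of y therefore brings in a y' = dy/dx via the chain rule.

With F(x, y) equal to the left-hand side minus the right, differentiate F term by term:
  d/dx[4x^2] = 8x
  d/dx[8xy] = 8x·y' + 8y
  d/dx[-y^3] = -3y^2·y'
  d/dx[-15] = 0
Adding these up, d/dx[F] = 0 becomes
  (8x + 8y) + (8x - 3y^2)·y' = 0,
so isolating y',
  dy/dx = -(8x + 8y)/(8x - 3y^2) = 8(-x - y)/(8x - 3y^2)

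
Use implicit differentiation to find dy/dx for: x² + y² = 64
Apply d/dx to both sides, remembering that y depends on x. Each occurrence of y therefore brings in a y' = dy/dx via the chain rule.

With F(x, y) equal to the left-hand side minus the right, differentiate F term by term:
  d/dx[x^2] = 2x
  d/dx[y^2] = 2y·y'
  d/dx[-64] = 0
Adding these up, d/dx[F] = 0 becomes
  (2x) + (2y)·y' = 0,
so isolating y',
  dy/dx = -(2x)/(2y) = -x/y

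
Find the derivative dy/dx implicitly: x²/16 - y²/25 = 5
Take d/dx of both sides. Since y is implicitly a function of x, the chain rule attaches a y' = dy/dx factor whenever we differentiate through y.

Set F(x, y) = (left side) − (right side), so the curve is F = 0. Differentiating each term of F:
  d/dx[x^2/16] = x/8
  d/dx[-y^2/25] = -2y·y'/25
  d/dx[-5] = 0

Collecting, the y'-free part is the partial derivative in x and the y' coefficient is the partial derivative in y:
  ∂F/∂x = x/8
  ∂F/∂y = -2y/25

so d/dx[F(x, y(x))] = ∂F/∂x + (∂F/∂y)·y' = 0. Rearranging,
  dy/dx = -(∂F/∂x)/(∂F/∂y) = -(x/8)/(-2y/25) = 25x/(16y)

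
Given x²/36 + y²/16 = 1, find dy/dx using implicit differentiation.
Differentiate the relation implicitly: treat y = y(x) and apply the chain rule, so every y-derivative picks up a y' = dy/dx factor.

With everything moved to the left-hand side, differentiate term by term:
  d/dx[x^2/36] = x/18
  d/dx[y^2/16] = y·y'/8
  d/dx[-1] = 0

Separating the contributions that come from x directly and those that come through y:
  without y':      x/18
  multiplying y':  y/8

so (x/18) + (y/8)·y' = 0, and therefore
  dy/dx = -(x/18)/(y/8) = -4x/(9y)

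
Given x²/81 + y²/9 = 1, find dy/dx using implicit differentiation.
Differentiate both sides with respect to x, treating y as y(x). By the chain rule, any term containing y contributes a factor of y' = dy/dx when we differentiate it.

Move every term to one side and write the relation as F(x, y) = 0. Term by term,
  d/dx[x^2/81] = 2x/81
  d/dx[y^2/9] = 2y·y'/9
  d/dx[-1] = 0

The pieces without y' make up ∂F/∂x and the coefficient of y' is ∂F/∂y:
  ∂F/∂x = 2x/81,
  ∂F/∂y = 2y/9.

Since d/dx[F] = ∂F/∂x + (∂F/∂y)·y' = 0, solve for y':
  (∂F/∂y)·y' = -∂F/∂x
  dy/dx = -(∂F/∂x)/(∂F/∂y) = -(2x/81)/(2y/9) = -x/(9y)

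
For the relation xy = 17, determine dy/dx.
Differentiate the relation implicitly: treat y = y(x) and apply the chain rule, so every y-derivative picks up a y' = dy/dx factor.

With everything moved to the left-hand side, differentiate term by term:
  d/dx[xy] = x·y' + y
  d/dx[-17] = 0

Separating the contributions that come from x directly and those that come through y:
  without y':      y
  multiplying y':  x

so (y) + (x)·y' = 0, and therefore
  dy/dx = -(y)/(x) = -y/x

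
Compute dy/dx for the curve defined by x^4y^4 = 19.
Differentiate the relation implicitly: treat y = y(x) and apply the chain rule, so every y-derivative picks up a y' = dy/dx factor.

With everything moved to the left-hand side, differentiate term by term:
  d/dx[x^4y^4] = 4x^4y^3·y' + 4x^3y^4
  d/dx[-19] = 0

Separating the contributions that come from x directly and those that come through y:
  without y':      4x^3y^4
  multiplying y':  4x^4y^3

so (4x^3y^4) + (4x^4y^3)·y' = 0, and therefore
  dy/dx = -(4x^3y^4)/(4x^4y^3) = -y/x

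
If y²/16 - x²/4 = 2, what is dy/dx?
Differentiate the relation implicitly: treat y = y(x) and apply the chain rule, so every y-derivative picks up a y' = dy/dx factor.

With everything moved to the left-hand side, differentiate term by term:
  d/dx[-x^2/4] = -x/2
  d/dx[y^2/16] = y·y'/8
  d/dx[-2] = 0

Separating the contributions that come from x directly and those that come through y:
  without y':      -x/2
  multiplying y':  y/8

so (-x/2) + (y/8)·y' = 0, and therefore
  dy/dx = -(-x/2)/(y/8) = 4x/y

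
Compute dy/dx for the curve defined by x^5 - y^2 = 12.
Differentiate both sides with respect to x, treating y as y(x). By the chain rule, any term containing y contributes a factor of y' = dy/dx when we differentiate it.

Move every term to one side and write the relation as F(x, y) = 0. Term by term,
  d/dx[x^5] = 5x^4
  d/dx[-y^2] = -2y·y'
  d/dx[-12] = 0

The pieces without y' make up ∂F/∂x and the coefficient of y' is ∂F/∂y:
  ∂F/∂x = 5x^4,
  ∂F/∂y = -2y.

Since d/dx[F] = ∂F/∂x + (∂F/∂y)·y' = 0, solve for y':
  (∂F/∂y)·y' = -∂F/∂x
  dy/dx = -(∂F/∂x)/(∂F/∂y) = -(5x^4)/(-2y) = 5x^4/(2y)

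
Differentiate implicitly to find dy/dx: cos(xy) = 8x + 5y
Differentiate both sides with respect to x, treating y as y(x). By the chain rule, any term containing y contributes a factor of y' = dy/dx when we differentiate it.

Move every term to one side and write the relation as F(x, y) = 0. Term by term,
  d/dx[-8x] = -8
  d/dx[-5y] = -5·y'
  d/dx[cos(xy)] = -(x·y' + y)·sin(xy)

The pieces without y' make up ∂F/∂x and the coefficient of y' is ∂F/∂y:
  ∂F/∂x = -y·sin(xy) - 8,
  ∂F/∂y = -x·sin(xy) - 5.

Since d/dx[F] = ∂F/∂x + (∂F/∂y)·y' = 0, solve for y':
  (∂F/∂y)·y' = -∂F/∂x
  dy/dx = -(∂F/∂x)/(∂F/∂y) = -(-y·sin(xy) - 8)/(-x·sin(xy) - 5) = -(y·sin(xy) + 8)/(x·sin(xy) + 5)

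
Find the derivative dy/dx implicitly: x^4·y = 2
Apply d/dx to both sides, remembering that y depends on x. Each occurrence of y therefore brings in a y' = dy/dx via the chain rule.

With F(x, y) equal to the left-hand side minus the right, differentiate F term by term:
  d/dx[x^4y] = x^4·y' + 4x^3y
  d/dx[-2] = 0
Adding these up, d/dx[F] = 0 becomes
  (4x^3y) + (x^4)·y' = 0,
so isolating y',
  dy/dx = -(4x^3y)/(x^4) = -4y/x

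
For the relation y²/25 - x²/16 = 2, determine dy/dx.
Differentiate both sides with respect to x, treating y as y(x). By the chain rule, any term containing y contributes a factor of y' = dy/dx when we differentiate it.

Move every term to one side and write the relation as F(x, y) = 0. Term by term,
  d/dx[-x^2/16] = -x/8
  d/dx[y^2/25] = 2y·y'/25
  d/dx[-2] = 0

The pieces without y' make up ∂F/∂x and the coefficient of y' is ∂F/∂y:
  ∂F/∂x = -x/8,
  ∂F/∂y = 2y/25.

Since d/dx[F] = ∂F/∂x + (∂F/∂y)·y' = 0, solve for y':
  (∂F/∂y)·y' = -∂F/∂x
  dy/dx = -(∂F/∂x)/(∂F/∂y) = -(-x/8)/(2y/25) = 25x/(16y)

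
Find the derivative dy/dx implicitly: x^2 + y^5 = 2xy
Take d/dx of both sides. Since y is implicitly a function of x, the chain rule attaches a y' = dy/dx factor whenever we differentiate through y.

Set F(x, y) = (left side) − (right side), so the curve is F = 0. Differentiating each term of F:
  d/dx[x^2] = 2x
  d/dx[-2xy] = -2x·y' - 2y
  d/dx[y^5] = 5y^4·y'

Collecting, the y'-free part is the partial derivative in x and the y' coefficient is the partial derivative in y:
  ∂F/∂x = 2x - 2y
  ∂F/∂y = -2x + 5y^4

so d/dx[F(x, y(x))] = ∂F/∂x + (∂F/∂y)·y' = 0. Rearranging,
  dy/dx = -(∂F/∂x)/(∂F/∂y) = -(2x - 2y)/(-2x + 5y^4) = 2(x - y)/(2x - 5y^4)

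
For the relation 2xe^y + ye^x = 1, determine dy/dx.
Take d/dx of both sides. Since y is implicitly a function of x, the chain rule attaches a y' = dy/dx factor whenever we differentiate through y.

Set F(x, y) = (left side) − (right side), so the curve is F = 0. Differentiating each term of F:
  d/dx[2x·e^(y)] = 2x·y'·e^(y) + 2e^(y)
  d/dx[y·e^(x)] = y·e^(x) + y'·e^(x)
  d/dx[-1] = 0

Collecting, the y'-free part is the partial derivative in x and the y' coefficient is the partial derivative in y:
  ∂F/∂x = y·e^(x) + 2e^(y)
  ∂F/∂y = 2x·e^(y) + e^(x)

so d/dx[F(x, y(x))] = ∂F/∂x + (∂F/∂y)·y' = 0. Rearranging,
  dy/dx = -(∂F/∂x)/(∂F/∂y) = -(y·e^(x) + 2e^(y))/(2x·e^(y) + e^(x)) = (-y·e^(x) - 2e^(y))/(2x·e^(y) + e^(x))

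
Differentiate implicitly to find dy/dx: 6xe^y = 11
Differentiate the relation implicitly: treat y = y(x) and apply the chain rule, so every y-derivative picks up a y' = dy/dx factor.

With everything moved to the left-hand side, differentiate term by term:
  d/dx[6x·e^(y)] = 6x·y'·e^(y) + 6e^(y)
  d/dx[-11] = 0

Separating the contributions that come from x directly and those that come through y:
  without y':      6e^(y)
  multiplying y':  6x·e^(y)

so (6e^(y)) + (6x·e^(y))·y' = 0, and therefore
  dy/dx = -(6e^(y))/(6x·e^(y)) = -1/x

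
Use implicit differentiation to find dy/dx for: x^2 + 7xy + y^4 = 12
Differentiate both sides with respect to x, treating y as y(x). By the chain rule, any term containing y contributes a factor of y' = dy/dx when we differentiate it.

Move every term to one side and write the relation as F(x, y) = 0. Term by term,
  d/dx[x^2] = 2x
  d/dx[7xy] = 7x·y' + 7y
  d/dx[y^4] = 4y^3·y'
  d/dx[-12] = 0

The pieces without y' make up ∂F/∂x and the coefficient of y' is ∂F/∂y:
  ∂F/∂x = 2x + 7y,
  ∂F/∂y = 7x + 4y^3.

Since d/dx[F] = ∂F/∂x + (∂F/∂y)·y' = 0, solve for y':
  (∂F/∂y)·y' = -∂F/∂x
  dy/dx = -(∂F/∂x)/(∂F/∂y) = -(2x + 7y)/(7x + 4y^3) = (-2x - 7y)/(7x + 4y^3)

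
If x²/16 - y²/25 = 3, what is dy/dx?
Differentiate both sides with respect to x, treating y as y(x). By the chain rule, any term containing y contributes a factor of y' = dy/dx when we differentiate it.

Move every term to one side and write the relation as F(x, y) = 0. Term by term,
  d/dx[x^2/16] = x/8
  d/dx[-y^2/25] = -2y·y'/25
  d/dx[-3] = 0

The pieces without y' make up ∂F/∂x and the coefficient of y' is ∂F/∂y:
  ∂F/∂x = x/8,
  ∂F/∂y = -2y/25.

Since d/dx[F] = ∂F/∂x + (∂F/∂y)·y' = 0, solve for y':
  (∂F/∂y)·y' = -∂F/∂x
  dy/dx = -(∂F/∂x)/(∂F/∂y) = -(x/8)/(-2y/25) = 25x/(16y)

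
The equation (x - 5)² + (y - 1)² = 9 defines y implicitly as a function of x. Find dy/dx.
Apply d/dx to both sides, remembering that y depends on x. Each occurrence of y therefore brings in a y' = dy/dx via the chain rule.

With F(x, y) equal to the left-hand side minus the right, differentiate F term by term:
  d/dx[(x - 5)^2] = 2x - 10
  d/dx[(y - 1)^2] = 2·y'(y - 1)
  d/dx[-9] = 0
Adding these up, d/dx[F] = 0 becomes
  (2x - 10) + (2y - 2)·y' = 0,
so isolating y',
  dy/dx = -(2x - 10)/(2y - 2) = (5 - x)/(y - 1)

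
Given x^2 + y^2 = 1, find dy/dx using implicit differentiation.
Take d/dx of both sides. Since y is implicitly a function of x, the chain rule attaches a y' = dy/dx factor whenever we differentiate through y.

Set F(x, y) = (left side) − (right side), so the curve is F = 0. Differentiating each term of F:
  d/dx[x^2] = 2x
  d/dx[y^2] = 2y·y'
  d/dx[-1] = 0

Collecting, the y'-free part is the partial derivative in x and the y' coefficient is the partial derivative in y:
  ∂F/∂x = 2x
  ∂F/∂y = 2y

so d/dx[F(x, y(x))] = ∂F/∂x + (∂F/∂y)·y' = 0. Rearranging,
  dy/dx = -(∂F/∂x)/(∂F/∂y) = -(2x)/(2y) = -x/y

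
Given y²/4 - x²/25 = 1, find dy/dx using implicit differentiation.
Differentiate the relation implicitly: treat y = y(x) and apply the chain rule, so every y-derivative picks up a y' = dy/dx factor.

With everything moved to the left-hand side, differentiate term by term:
  d/dx[-x^2/25] = -2x/25
  d/dx[y^2/4] = y·y'/2
  d/dx[-1] = 0

Separating the contributions that come from x directly and those that come through y:
  without y':      -2x/25
  multiplying y':  y/2

so (-2x/25) + (y/2)·y' = 0, and therefore
  dy/dx = -(-2x/25)/(y/2) = 4x/(25y)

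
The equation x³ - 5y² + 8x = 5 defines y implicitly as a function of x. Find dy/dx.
Take d/dx of both sides. Since y is implicitly a function of x, the chain rule attaches a y' = dy/dx factor whenever we differentiate through y.

Set F(x, y) = (left side) − (right side), so the curve is F = 0. Differentiating each term of F:
  d/dx[x^3] = 3x^2
  d/dx[8x] = 8
  d/dx[-5y^2] = -10y·y'
  d/dx[-5] = 0

Collecting, the y'-free part is the partial derivative in x and the y' coefficient is the partial derivative in y:
  ∂F/∂x = 3x^2 + 8
  ∂F/∂y = -10y

so d/dx[F(x, y(x))] = ∂F/∂x + (∂F/∂y)·y' = 0. Rearranging,
  dy/dx = -(∂F/∂x)/(∂F/∂y) = -(3x^2 + 8)/(-10y) = (3x^2 + 8)/(10y)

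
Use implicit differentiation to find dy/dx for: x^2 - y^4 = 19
Differentiate both sides with respect to x, treating y as y(x). By the chain rule, any term containing y contributes a factor of y' = dy/dx when we differentiate it.

Move every term to one side and write the relation as F(x, y) = 0. Term by term,
  d/dx[x^2] = 2x
  d/dx[-y^4] = -4y^3·y'
  d/dx[-19] = 0

The pieces without y' make up ∂F/∂x and the coefficient of y' is ∂F/∂y:
  ∂F/∂x = 2x,
  ∂F/∂y = -4y^3.

Since d/dx[F] = ∂F/∂x + (∂F/∂y)·y' = 0, solve for y':
  (∂F/∂y)·y' = -∂F/∂x
  dy/dx = -(∂F/∂x)/(∂F/∂y) = -(2x)/(-4y^3) = x/(2y^3)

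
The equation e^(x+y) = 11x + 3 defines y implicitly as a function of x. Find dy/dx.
Differentiate both sides with respect to x, treating y as y(x). By the chain rule, any term containing y contributes a factor of y' = dy/dx when we differentiate it.

Move every term to one side and write the relation as F(x, y) = 0. Term by term,
  d/dx[-11x] = -11
  d/dx[e^(x + y)] = (y' + 1)·e^(x + y)
  d/dx[-3] = 0

The pieces without y' make up ∂F/∂x and the coefficient of y' is ∂F/∂y:
  ∂F/∂x = e^(x + y) - 11,
  ∂F/∂y = e^(x + y).

Since d/dx[F] = ∂F/∂x + (∂F/∂y)·y' = 0, solve for y':
  (∂F/∂y)·y' = -∂F/∂x
  dy/dx = -(∂F/∂x)/(∂F/∂y) = -(e^(x + y) - 11)/(e^(x + y)) = 11e^(-x - y) - 1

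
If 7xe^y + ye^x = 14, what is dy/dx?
Apply d/dx to both sides, remembering that y depends on x. Each occurrence of y therefore brings in a y' = dy/dx via the chain rule.

With F(x, y) equal to the left-hand side minus the right, differentiate F term by term:
  d/dx[7x·e^(y)] = 7x·y'·e^(y) + 7e^(y)
  d/dx[y·e^(x)] = y·e^(x) + y'·e^(x)
  d/dx[-14] = 0
Adding these up, d/dx[F] = 0 becomes
  (y·e^(x) + 7e^(y)) + (7x·e^(y) + e^(x))·y' = 0,
so isolating y',
  dy/dx = -(y·e^(x) + 7e^(y))/(7x·e^(y) + e^(x)) = (-y·e^(x) - 7e^(y))/(7x·e^(y) + e^(x))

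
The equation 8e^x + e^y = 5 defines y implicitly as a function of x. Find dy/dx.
Differentiate the relation implicitly: treat y = y(x) and apply the chain rule, so every y-derivative picks up a y' = dy/dx factor.

With everything moved to the left-hand side, differentiate term by term:
  d/dx[8e^(x)] = 8e^(x)
  d/dx[e^(y)] = y'·e^(y)
  d/dx[-5] = 0

Separating the contributions that come from x directly and those that come through y:
  without y':      8e^(x)
  multiplying y':  e^(y)

so (8e^(x)) + (e^(y))·y' = 0, and therefore
  dy/dx = -(8e^(x))/(e^(y)) = -8e^(x - y)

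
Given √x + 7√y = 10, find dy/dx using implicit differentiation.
Apply d/dx to both sides, remembering that y depends on x. Each occurrence of y therefore brings in a y' = dy/dx via the chain rule.

With F(x, y) equal to the left-hand side minus the right, differentiate F term by term:
  d/dx[√(x)] = 1/(2√(x))
  d/dx[7√(y)] = 7·y'/(2√(y))
  d/dx[-10] = 0
Adding these up, d/dx[F] = 0 becomes
  (1/(2√(x))) + (7/(2√(y)))·y' = 0,
so isolating y',
  dy/dx = -(1/(2√(x)))/(7/(2√(y))) = -√(y)/(7√(x))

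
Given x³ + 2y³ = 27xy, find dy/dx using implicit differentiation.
Take d/dx of both sides. Since y is implicitly a function of x, the chain rule attaches a y' = dy/dx factor whenever we differentiate through y.

Set F(x, y) = (left side) − (right side), so the curve is F = 0. Differentiating each term of F:
  d/dx[x^3] = 3x^2
  d/dx[-27xy] = -27x·y' - 27y
  d/dx[2y^3] = 6y^2·y'

Collecting, the y'-free part is the partial derivative in x and the y' coefficient is the partial derivative in y:
  ∂F/∂x = 3x^2 - 27y
  ∂F/∂y = -27x + 6y^2

so d/dx[F(x, y(x))] = ∂F/∂x + (∂F/∂y)·y' = 0. Rearranging,
  dy/dx = -(∂F/∂x)/(∂F/∂y) = -(3x^2 - 27y)/(-27x + 6y^2) = (x^2 - 9y)/(9x - 2y^2)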